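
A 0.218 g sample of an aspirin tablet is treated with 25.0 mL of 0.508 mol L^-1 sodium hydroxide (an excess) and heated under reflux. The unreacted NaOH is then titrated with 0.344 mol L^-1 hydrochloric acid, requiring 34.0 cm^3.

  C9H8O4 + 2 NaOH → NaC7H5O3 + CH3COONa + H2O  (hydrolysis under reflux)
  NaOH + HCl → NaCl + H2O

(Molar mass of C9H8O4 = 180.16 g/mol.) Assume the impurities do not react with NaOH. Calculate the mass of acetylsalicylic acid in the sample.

0.0904 g

n(NaOH) added = 0.0250 × 0.508 = 0.0127 mol
n(HCl) used in back-titration = 0.0340 × 0.344 = 0.0117 mol
n(NaOH) left over = 0.0117 mol (1:1 ratio)
n(NaOH) consumed by analyte = 0.0127 − 0.0117 = 1.00 × 10^-3 mol
From the 1:2 ratio, n(C9H8O4) = 1/2 × 1.00 × 10^-3 = 5.02 × 10^-4 mol
mass of C9H8O4 = 5.02 × 10^-4 × 180.16 = 0.0904 g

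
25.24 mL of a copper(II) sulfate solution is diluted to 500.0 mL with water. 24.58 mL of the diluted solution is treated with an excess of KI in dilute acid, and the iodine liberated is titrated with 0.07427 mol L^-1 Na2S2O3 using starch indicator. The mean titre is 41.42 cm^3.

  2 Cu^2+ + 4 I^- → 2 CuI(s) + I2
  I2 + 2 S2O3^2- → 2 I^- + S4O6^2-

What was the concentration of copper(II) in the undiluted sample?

2.479 mol/L

n(S2O3^2-) = 0.04142 × 0.07427 = 3.076 × 10^-3 mol
n(I2) = n(S2O3^2-)/2 = 1.538 × 10^-3 mol
From the 2:1 ratio, n(Cu2+) in the aliquot = 2/1 × 1.538 × 10^-3 = 3.076 × 10^-3 mol
[Cu2+]_dilute = 3.076 × 10^-3 / 0.02458 = 0.1252 mol/L
[Cu2+]_original = 0.1252 × 500.0/25.24 = 2.479 mol/L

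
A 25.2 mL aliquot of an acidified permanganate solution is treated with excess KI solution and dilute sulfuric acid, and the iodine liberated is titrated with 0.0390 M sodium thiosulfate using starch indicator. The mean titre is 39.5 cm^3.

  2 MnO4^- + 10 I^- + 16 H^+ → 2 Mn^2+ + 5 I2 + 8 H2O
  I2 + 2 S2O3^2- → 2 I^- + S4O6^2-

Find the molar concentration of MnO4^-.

0.0122 M

n(S2O3^2-) = 0.0395 × 0.0390 = 1.54 × 10^-3 mol
n(I2) = n(S2O3^2-)/2 = 7.70 × 10^-4 mol
From the 2:5 ratio, n(MnO4^-) in the aliquot = 2/5 × 7.70 × 10^-4 = 3.08 × 10^-4 mol
[MnO4^-] = 3.08 × 10^-4 / 0.0252 = 0.0122 mol/L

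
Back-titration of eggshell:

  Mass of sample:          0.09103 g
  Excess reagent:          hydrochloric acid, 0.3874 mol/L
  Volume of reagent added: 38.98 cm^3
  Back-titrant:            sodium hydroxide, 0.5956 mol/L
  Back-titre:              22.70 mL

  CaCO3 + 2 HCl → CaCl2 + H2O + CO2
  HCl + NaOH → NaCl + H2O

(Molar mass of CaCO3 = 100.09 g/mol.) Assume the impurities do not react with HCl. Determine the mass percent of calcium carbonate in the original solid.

n(HCl) added = 0.03898 × 0.3874 = 0.01510 mol
n(NaOH) used in back-titration = 0.02270 × 0.5956 = 0.01352 mol
n(HCl) left over = 0.01352 mol (1:1 ratio)
n(HCl) consumed by analyte = 0.01510 − 0.01352 = 1.581 × 10^-3 mol
From the 1:2 ratio, n(CaCO3) = 1/2 × 1.581 × 10^-3 = 7.904 × 10^-4 mol
mass of CaCO3 = 7.904 × 10^-4 × 100.09 = 0.07911 g
% CaCO3 = 0.07911 / 0.09103 × 100 = 86.90 %

86.90 %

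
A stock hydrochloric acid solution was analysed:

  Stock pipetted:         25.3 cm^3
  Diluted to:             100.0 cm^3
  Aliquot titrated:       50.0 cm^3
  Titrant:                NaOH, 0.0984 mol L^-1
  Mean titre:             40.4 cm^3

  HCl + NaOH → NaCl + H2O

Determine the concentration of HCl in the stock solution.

0.314 mol/L

n(NaOH) = 0.0404 × 0.0984 = 3.98 × 10^-3 mol
n(HCl) in the aliquot = 3.98 × 10^-3 mol (1:1 ratio)
[HCl]_dilute = 3.98 × 10^-3 / 0.0500 = 0.0795 mol/L
Dilution factor = 100.0 / 25.3 = 3.953
[HCl]_stock = 0.0795 × 3.953 = 0.314 mol/L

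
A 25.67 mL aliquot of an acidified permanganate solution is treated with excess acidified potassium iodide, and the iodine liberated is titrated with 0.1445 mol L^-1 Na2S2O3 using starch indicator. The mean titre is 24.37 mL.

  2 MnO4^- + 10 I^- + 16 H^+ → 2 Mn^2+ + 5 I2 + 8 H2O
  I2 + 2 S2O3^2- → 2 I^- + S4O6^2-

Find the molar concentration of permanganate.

n(S2O3^2-) = 0.02437 × 0.1445 = 3.521 × 10^-3 mol
n(I2) = n(S2O3^2-)/2 = 1.761 × 10^-3 mol
From the 2:5 ratio, n(MnO4^-) in the aliquot = 2/5 × 1.761 × 10^-3 = 7.043 × 10^-4 mol
[MnO4^-] = 7.043 × 10^-4 / 0.02567 = 0.02744 mol/L

0.02744 mol/L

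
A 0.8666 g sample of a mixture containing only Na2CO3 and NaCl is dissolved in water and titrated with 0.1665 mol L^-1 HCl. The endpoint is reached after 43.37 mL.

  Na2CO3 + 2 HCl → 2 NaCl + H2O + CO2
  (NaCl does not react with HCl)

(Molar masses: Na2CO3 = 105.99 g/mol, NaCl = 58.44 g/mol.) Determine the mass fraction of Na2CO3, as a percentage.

44.16 %

n(HCl) = 0.04337 × 0.1665 = 7.221 × 10^-3 mol
Let x = n(Na2CO3), y = n(NaCl).
Titrant: 2x = 7.221 × 10^-3;  mass: 105.99x + 58.44y = 0.8666
Solving, x = 3.611 × 10^-3 mol, y = 8.281 × 10^-3 mol
mass of Na2CO3 = 3.611 × 10^-3 × 105.99 = 0.3827 g
% Na2CO3 = 0.3827 / 0.8666 × 100 = 44.16 %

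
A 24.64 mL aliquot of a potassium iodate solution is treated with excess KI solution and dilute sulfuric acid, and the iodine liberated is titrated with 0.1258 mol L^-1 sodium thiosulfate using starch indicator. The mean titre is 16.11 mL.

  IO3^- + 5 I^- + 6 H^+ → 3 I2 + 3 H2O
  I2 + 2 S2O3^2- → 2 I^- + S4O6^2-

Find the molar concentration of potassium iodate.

n(S2O3^2-) = 0.01611 × 0.1258 = 2.027 × 10^-3 mol
n(I2) = n(S2O3^2-)/2 = 1.013 × 10^-3 mol
From the 1:3 ratio, n(IO3^-) in the aliquot = 1/3 × 1.013 × 10^-3 = 3.378 × 10^-4 mol
[IO3^-] = 3.378 × 10^-4 / 0.02464 = 0.01371 mol/L

0.01371 mol/L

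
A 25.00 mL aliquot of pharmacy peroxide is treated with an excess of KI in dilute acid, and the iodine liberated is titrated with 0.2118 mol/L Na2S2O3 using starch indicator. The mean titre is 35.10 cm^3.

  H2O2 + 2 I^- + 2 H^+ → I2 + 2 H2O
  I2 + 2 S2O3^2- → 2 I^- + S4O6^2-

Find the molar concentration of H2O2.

0.1487 mol/L

n(S2O3^2-) = 0.03510 × 0.2118 = 7.434 × 10^-3 mol
n(I2) = n(S2O3^2-)/2 = 3.717 × 10^-3 mol
n(H2O2) in the aliquot = 3.717 × 10^-3 mol (1:1 ratio)
[H2O2] = 3.717 × 10^-3 / 0.02500 = 0.1487 mol/L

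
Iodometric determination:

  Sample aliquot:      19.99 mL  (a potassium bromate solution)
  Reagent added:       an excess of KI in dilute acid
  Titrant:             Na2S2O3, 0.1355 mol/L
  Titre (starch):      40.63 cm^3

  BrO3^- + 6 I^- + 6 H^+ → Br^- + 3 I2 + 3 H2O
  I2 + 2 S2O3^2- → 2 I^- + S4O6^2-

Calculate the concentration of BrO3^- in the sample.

0.04590 mol/L

n(S2O3^2-) = 0.04063 × 0.1355 = 5.505 × 10^-3 mol
n(I2) = n(S2O3^2-)/2 = 2.753 × 10^-3 mol
From the 1:3 ratio, n(BrO3^-) in the aliquot = 1/3 × 2.753 × 10^-3 = 9.176 × 10^-4 mol
[BrO3^-] = 9.176 × 10^-4 / 0.01999 = 0.04590 mol/L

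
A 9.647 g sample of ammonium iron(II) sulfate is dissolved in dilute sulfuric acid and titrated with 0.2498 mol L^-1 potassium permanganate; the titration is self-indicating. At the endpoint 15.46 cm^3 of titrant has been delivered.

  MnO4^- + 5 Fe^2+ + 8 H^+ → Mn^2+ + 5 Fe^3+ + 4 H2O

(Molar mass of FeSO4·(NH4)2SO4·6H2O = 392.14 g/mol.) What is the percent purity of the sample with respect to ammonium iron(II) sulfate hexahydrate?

78.49 %

n(KMnO4) = 0.01546 L × 0.2498 mol/L = 3.862 × 10^-3 mol
From the 5:1 ratio, n(FeSO4·(NH4)2SO4·6H2O) = 5/1 × 3.862 × 10^-3 = 0.01931 mol
mass of FeSO4·(NH4)2SO4·6H2O = 0.01931 × 392.14 g/mol = 7.572 g
% FeSO4·(NH4)2SO4·6H2O = 7.572 / 9.647 × 100 = 78.49 %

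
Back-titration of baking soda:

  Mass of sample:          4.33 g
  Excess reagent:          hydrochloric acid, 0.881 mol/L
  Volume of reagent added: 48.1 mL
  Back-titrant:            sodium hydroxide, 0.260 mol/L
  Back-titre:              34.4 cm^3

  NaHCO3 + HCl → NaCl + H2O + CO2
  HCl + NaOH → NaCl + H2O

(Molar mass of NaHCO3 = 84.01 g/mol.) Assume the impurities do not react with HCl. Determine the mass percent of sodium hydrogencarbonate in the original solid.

64.9 %

n(HCl) added = 0.0481 × 0.881 = 0.0424 mol
n(NaOH) used in back-titration = 0.0344 × 0.260 = 8.94 × 10^-3 mol
n(HCl) left over = 8.94 × 10^-3 mol (1:1 ratio)
n(HCl) consumed by analyte = 0.0424 − 8.94 × 10^-3 = 0.0334 mol
n(NaHCO3) = 0.0334 mol (1:1 ratio)
mass of NaHCO3 = 0.0334 × 84.01 = 2.81 g
% NaHCO3 = 2.81 / 4.33 × 100 = 64.9 %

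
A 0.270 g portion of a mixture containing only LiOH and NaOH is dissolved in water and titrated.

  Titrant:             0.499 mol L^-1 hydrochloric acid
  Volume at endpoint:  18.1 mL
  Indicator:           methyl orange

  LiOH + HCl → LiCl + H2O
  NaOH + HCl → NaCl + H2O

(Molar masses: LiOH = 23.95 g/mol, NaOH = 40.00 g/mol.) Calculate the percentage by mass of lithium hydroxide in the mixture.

50.4 %

n(HCl) = 0.0181 × 0.499 = 9.03 × 10^-3 mol
Let x = n(LiOH), y = n(NaOH).
Titrant: 1x + 1y = 9.03 × 10^-3;  mass: 23.95x + 40.00y = 0.270
Solving, x = 5.69 × 10^-3 mol, y = 3.34 × 10^-3 mol
mass of LiOH = 5.69 × 10^-3 × 23.95 = 0.136 g
% LiOH = 0.136 / 0.270 × 100 = 50.4 %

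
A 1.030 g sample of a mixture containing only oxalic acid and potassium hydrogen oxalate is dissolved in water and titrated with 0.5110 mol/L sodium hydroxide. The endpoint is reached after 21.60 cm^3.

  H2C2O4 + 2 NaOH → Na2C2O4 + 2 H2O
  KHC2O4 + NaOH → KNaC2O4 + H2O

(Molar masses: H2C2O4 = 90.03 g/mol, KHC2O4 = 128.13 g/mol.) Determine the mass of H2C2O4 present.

n(NaOH) = 0.02160 × 0.5110 = 0.01104 mol
Let x = n(H2C2O4), y = n(KHC2O4).
Titrant: 2x + 1y = 0.01104;  mass: 90.03x + 128.13y = 1.030
Solving, x = 2.312 × 10^-3 mol, y = 6.415 × 10^-3 mol
mass of H2C2O4 = 2.312 × 10^-3 × 90.03 = 0.2081 g

0.2081 g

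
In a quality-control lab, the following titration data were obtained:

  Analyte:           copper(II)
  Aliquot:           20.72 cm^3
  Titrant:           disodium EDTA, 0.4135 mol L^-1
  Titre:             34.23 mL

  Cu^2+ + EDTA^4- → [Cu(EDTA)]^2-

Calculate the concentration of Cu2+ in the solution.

n(EDTA) = 0.03423 L × 0.4135 mol/L = 0.01415 mol
n(Cu2+) = 0.01415 mol (1:1 mole ratio)
[Cu2+] = 0.01415 mol / 0.02072 L = 0.6831 mol/L

0.6831 mol/L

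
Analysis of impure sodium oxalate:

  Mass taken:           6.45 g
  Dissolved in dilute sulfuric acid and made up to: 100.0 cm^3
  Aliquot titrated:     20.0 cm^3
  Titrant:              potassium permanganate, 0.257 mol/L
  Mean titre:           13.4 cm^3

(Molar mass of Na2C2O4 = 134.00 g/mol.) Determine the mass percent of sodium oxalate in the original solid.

2 MnO4^- + 5 C2O4^2- + 16 H^+ → 2 Mn^2+ + 10 CO2 + 8 H2O
n(KMnO4) per titration = 0.0134 × 0.257 = 3.44 × 10^-3 mol
From the 5:2 ratio, n(Na2C2O4) in each aliquot = 5/2 × 3.44 × 10^-3 = 8.61 × 10^-3 mol
n(Na2C2O4) in the whole flask = 8.61 × 10^-3 × 100.0/20.0 = 0.0430 mol
mass of Na2C2O4 = 0.0430 × 134.00 = 5.77 g
% Na2C2O4 = 5.77 / 6.45 × 100 = 89.4 %

89.4 %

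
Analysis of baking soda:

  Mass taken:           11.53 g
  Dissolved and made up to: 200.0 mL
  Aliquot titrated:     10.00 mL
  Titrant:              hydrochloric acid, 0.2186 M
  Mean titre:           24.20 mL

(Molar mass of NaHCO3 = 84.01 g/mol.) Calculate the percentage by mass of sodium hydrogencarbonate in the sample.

NaHCO3 + HCl → NaCl + H2O + CO2
n(HCl) per titration = 0.02420 × 0.2186 = 5.290 × 10^-3 mol
n(NaHCO3) in each aliquot = 5.290 × 10^-3 mol (1:1 ratio)
n(NaHCO3) in the whole flask = 5.290 × 10^-3 × 200.0/10.00 = 0.1058 mol
mass of NaHCO3 = 0.1058 × 84.01 = 8.888 g
% NaHCO3 = 8.888 / 11.53 × 100 = 77.09 %

77.09 %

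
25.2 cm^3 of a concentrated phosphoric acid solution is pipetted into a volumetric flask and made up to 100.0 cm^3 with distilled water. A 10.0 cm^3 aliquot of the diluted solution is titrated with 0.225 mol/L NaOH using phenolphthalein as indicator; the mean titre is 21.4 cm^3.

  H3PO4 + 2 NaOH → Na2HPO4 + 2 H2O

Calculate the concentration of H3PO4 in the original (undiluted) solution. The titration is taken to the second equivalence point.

n(NaOH) = 0.0214 × 0.225 = 4.81 × 10^-3 mol
From the 1:2 ratio, n(H3PO4) in the aliquot = 1/2 × 4.81 × 10^-3 = 2.41 × 10^-3 mol
[H3PO4]_dilute = 2.41 × 10^-3 / 0.0100 = 0.241 mol/L
Dilution factor = 100.0 / 25.2 = 3.968
[H3PO4]_stock = 0.241 × 3.968 = 0.955 mol/L

0.955 mol/L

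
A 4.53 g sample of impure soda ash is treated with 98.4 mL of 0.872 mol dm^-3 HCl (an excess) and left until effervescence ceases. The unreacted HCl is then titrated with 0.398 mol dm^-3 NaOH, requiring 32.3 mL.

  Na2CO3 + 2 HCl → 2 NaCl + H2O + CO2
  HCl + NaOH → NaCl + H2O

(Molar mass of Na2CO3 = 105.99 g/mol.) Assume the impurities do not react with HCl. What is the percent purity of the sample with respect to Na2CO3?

85.3 %

n(HCl) added = 0.0984 × 0.872 = 0.0858 mol
n(NaOH) used in back-titration = 0.0323 × 0.398 = 0.0129 mol
n(HCl) left over = 0.0129 mol (1:1 ratio)
n(HCl) consumed by analyte = 0.0858 − 0.0129 = 0.0729 mol
From the 1:2 ratio, n(Na2CO3) = 1/2 × 0.0729 = 0.0365 mol
mass of Na2CO3 = 0.0365 × 105.99 = 3.87 g
% Na2CO3 = 3.87 / 4.53 × 100 = 85.3 %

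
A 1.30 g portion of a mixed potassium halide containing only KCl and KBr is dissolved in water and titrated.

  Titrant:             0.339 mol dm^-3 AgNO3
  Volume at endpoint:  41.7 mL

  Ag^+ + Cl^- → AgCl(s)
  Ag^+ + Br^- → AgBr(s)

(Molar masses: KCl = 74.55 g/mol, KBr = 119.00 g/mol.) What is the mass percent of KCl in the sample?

49.3 %

n(AgNO3) = 0.0417 × 0.339 = 0.0141 mol
Let x = n(KCl), y = n(KBr).
Titrant: 1x + 1y = 0.0141;  mass: 74.55x + 119.00y = 1.30
Solving, x = 8.60 × 10^-3 mol, y = 5.54 × 10^-3 mol
mass of KCl = 8.60 × 10^-3 × 74.55 = 0.641 g
% KCl = 0.641 / 1.30 × 100 = 49.3 %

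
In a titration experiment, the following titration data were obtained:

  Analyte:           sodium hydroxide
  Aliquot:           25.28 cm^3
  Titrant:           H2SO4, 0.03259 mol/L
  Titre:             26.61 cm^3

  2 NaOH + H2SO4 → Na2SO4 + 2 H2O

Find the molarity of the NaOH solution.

0.06861 mol/L

n(H2SO4) = 0.02661 L × 0.03259 mol/L = 8.672 × 10^-4 mol
From the 2:1 mole ratio, n(NaOH) = 2/1 × 8.672 × 10^-4 = 1.734 × 10^-3 mol
[NaOH] = 1.734 × 10^-3 mol / 0.02528 L = 0.06861 mol/L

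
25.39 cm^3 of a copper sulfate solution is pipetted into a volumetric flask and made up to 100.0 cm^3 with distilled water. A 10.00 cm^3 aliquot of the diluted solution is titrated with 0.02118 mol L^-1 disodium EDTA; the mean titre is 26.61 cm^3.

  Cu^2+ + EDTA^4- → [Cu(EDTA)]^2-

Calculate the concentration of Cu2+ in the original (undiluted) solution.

0.2220 mol/L

n(EDTA) = 0.02661 × 0.02118 = 5.636 × 10^-4 mol
n(Cu2+) in the aliquot = 5.636 × 10^-4 mol (1:1 ratio)
[Cu2+]_dilute = 5.636 × 10^-4 / 0.01000 = 0.05636 mol/L
Dilution factor = 100.0 / 25.39 = 3.939
[Cu2+]_stock = 0.05636 × 3.939 = 0.2220 mol/L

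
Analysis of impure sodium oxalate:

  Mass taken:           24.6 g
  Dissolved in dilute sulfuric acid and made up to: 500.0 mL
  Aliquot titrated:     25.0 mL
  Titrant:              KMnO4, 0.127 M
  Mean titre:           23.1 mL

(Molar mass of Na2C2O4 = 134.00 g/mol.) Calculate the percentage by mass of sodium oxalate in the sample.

79.9 %

2 MnO4^- + 5 C2O4^2- + 16 H^+ → 2 Mn^2+ + 10 CO2 + 8 H2O
n(KMnO4) per titration = 0.0231 × 0.127 = 2.93 × 10^-3 mol
From the 5:2 ratio, n(Na2C2O4) in each aliquot = 5/2 × 2.93 × 10^-3 = 7.33 × 10^-3 mol
n(Na2C2O4) in the whole flask = 7.33 × 10^-3 × 500.0/25.0 = 0.147 mol
mass of Na2C2O4 = 0.147 × 134.00 = 19.7 g
% Na2C2O4 = 19.7 / 24.6 × 100 = 79.9 %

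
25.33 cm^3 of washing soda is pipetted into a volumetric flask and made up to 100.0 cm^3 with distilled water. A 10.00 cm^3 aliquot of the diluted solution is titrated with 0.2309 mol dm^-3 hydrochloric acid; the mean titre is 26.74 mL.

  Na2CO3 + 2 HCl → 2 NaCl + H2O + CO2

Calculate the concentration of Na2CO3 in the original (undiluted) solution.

1.219 mol/L

n(HCl) = 0.02674 × 0.2309 = 6.174 × 10^-3 mol
From the 1:2 ratio, n(Na2CO3) in the aliquot = 1/2 × 6.174 × 10^-3 = 3.087 × 10^-3 mol
[Na2CO3]_dilute = 3.087 × 10^-3 / 0.01000 = 0.3087 mol/L
Dilution factor = 100.0 / 25.33 = 3.948
[Na2CO3]_stock = 0.3087 × 3.948 = 1.219 mol/L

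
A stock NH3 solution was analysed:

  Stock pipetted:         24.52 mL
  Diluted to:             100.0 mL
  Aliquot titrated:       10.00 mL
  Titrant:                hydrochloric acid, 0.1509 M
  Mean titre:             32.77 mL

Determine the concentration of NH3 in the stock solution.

NH3 + HCl → NH4Cl
n(HCl) = 0.03277 × 0.1509 = 4.945 × 10^-3 mol
n(NH3) in the aliquot = 4.945 × 10^-3 mol (1:1 ratio)
[NH3]_dilute = 4.945 × 10^-3 / 0.01000 = 0.4945 mol/L
Dilution factor = 100.0 / 24.52 = 4.078
[NH3]_stock = 0.4945 × 4.078 = 2.017 mol/L

2.017 M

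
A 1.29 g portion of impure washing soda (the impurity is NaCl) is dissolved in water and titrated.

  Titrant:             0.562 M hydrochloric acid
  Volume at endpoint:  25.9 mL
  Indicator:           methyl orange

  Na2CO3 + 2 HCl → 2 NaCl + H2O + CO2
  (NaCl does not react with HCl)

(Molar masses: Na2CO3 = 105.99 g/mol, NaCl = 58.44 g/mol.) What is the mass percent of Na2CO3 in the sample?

n(HCl) = 0.0259 × 0.562 = 0.0146 mol
Let x = n(Na2CO3), y = n(NaCl).
Titrant: 2x = 0.0146;  mass: 105.99x + 58.44y = 1.29
Solving, x = 7.28 × 10^-3 mol, y = 8.87 × 10^-3 mol
mass of Na2CO3 = 7.28 × 10^-3 × 105.99 = 0.771 g
% Na2CO3 = 0.771 / 1.29 × 100 = 59.8 %

59.8 %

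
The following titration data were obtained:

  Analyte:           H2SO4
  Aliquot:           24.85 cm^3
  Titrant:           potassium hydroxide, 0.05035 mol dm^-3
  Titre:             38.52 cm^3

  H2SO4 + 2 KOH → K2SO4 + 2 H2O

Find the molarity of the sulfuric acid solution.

0.03902 mol/L

n(KOH) = 0.03852 L × 0.05035 mol/L = 1.939 × 10^-3 mol
From the 1:2 mole ratio, n(H2SO4) = 1/2 × 1.939 × 10^-3 = 9.697 × 10^-4 mol
[H2SO4] = 9.697 × 10^-4 mol / 0.02485 L = 0.03902 mol/L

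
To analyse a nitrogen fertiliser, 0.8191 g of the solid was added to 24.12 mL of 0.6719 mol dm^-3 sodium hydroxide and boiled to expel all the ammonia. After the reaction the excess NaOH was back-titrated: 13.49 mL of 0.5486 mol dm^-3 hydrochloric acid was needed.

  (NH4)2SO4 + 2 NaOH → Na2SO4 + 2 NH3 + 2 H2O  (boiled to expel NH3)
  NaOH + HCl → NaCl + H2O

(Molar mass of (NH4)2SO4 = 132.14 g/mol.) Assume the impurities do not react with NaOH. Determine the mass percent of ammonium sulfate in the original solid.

n(NaOH) added = 0.02412 × 0.6719 = 0.01621 mol
n(HCl) used in back-titration = 0.01349 × 0.5486 = 7.401 × 10^-3 mol
n(NaOH) left over = 7.401 × 10^-3 mol (1:1 ratio)
n(NaOH) consumed by analyte = 0.01621 − 7.401 × 10^-3 = 8.806 × 10^-3 mol
From the 1:2 ratio, n((NH4)2SO4) = 1/2 × 8.806 × 10^-3 = 4.403 × 10^-3 mol
mass of (NH4)2SO4 = 4.403 × 10^-3 × 132.14 = 0.5818 g
% (NH4)2SO4 = 0.5818 / 0.8191 × 100 = 71.03 %

71.03 %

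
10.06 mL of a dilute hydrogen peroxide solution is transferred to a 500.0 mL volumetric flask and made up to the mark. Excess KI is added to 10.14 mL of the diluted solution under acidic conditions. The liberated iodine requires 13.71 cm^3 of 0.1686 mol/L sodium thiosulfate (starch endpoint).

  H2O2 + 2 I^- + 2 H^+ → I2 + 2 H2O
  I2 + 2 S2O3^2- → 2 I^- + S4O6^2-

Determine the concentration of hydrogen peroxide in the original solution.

n(S2O3^2-) = 0.01371 × 0.1686 = 2.312 × 10^-3 mol
n(I2) = n(S2O3^2-)/2 = 1.156 × 10^-3 mol
n(H2O2) in the aliquot = 1.156 × 10^-3 mol (1:1 ratio)
[H2O2]_dilute = 1.156 × 10^-3 / 0.01014 = 0.1140 mol/L
[H2O2]_original = 0.1140 × 500.0/10.06 = 5.665 mol/L

5.665 mol/L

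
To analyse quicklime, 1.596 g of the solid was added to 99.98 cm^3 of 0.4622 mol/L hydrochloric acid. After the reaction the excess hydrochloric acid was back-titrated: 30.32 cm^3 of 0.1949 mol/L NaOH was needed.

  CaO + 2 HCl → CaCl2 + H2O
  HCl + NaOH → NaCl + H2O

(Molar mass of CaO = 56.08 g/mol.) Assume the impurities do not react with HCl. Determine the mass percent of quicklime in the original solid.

n(HCl) added = 0.09998 × 0.4622 = 0.04621 mol
n(NaOH) used in back-titration = 0.03032 × 0.1949 = 5.909 × 10^-3 mol
n(HCl) left over = 5.909 × 10^-3 mol (1:1 ratio)
n(HCl) consumed by analyte = 0.04621 − 5.909 × 10^-3 = 0.04030 mol
From the 1:2 ratio, n(CaO) = 1/2 × 0.04030 = 0.02015 mol
mass of CaO = 0.02015 × 56.08 = 1.130 g
% CaO = 1.130 / 1.596 × 100 = 70.81 %

70.81 %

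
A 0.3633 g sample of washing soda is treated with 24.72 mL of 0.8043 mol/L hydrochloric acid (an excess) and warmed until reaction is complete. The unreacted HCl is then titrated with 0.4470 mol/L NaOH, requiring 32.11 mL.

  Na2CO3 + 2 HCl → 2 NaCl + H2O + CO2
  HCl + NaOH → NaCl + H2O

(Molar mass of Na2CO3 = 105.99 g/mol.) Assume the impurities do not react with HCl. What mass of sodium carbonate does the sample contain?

0.2930 g

n(HCl) added = 0.02472 × 0.8043 = 0.01988 mol
n(NaOH) used in back-titration = 0.03211 × 0.4470 = 0.01435 mol
n(HCl) left over = 0.01435 mol (1:1 ratio)
n(HCl) consumed by analyte = 0.01988 − 0.01435 = 5.529 × 10^-3 mol
From the 1:2 ratio, n(Na2CO3) = 1/2 × 5.529 × 10^-3 = 2.765 × 10^-3 mol
mass of Na2CO3 = 2.765 × 10^-3 × 105.99 = 0.2930 g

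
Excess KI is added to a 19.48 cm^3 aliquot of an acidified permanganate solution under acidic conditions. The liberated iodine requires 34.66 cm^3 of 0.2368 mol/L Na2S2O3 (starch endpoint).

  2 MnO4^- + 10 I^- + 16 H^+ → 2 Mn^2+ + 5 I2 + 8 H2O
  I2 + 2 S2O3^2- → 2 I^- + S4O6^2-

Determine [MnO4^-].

n(S2O3^2-) = 0.03466 × 0.2368 = 8.207 × 10^-3 mol
n(I2) = n(S2O3^2-)/2 = 4.104 × 10^-3 mol
From the 2:5 ratio, n(MnO4^-) in the aliquot = 2/5 × 4.104 × 10^-3 = 1.641 × 10^-3 mol
[MnO4^-] = 1.641 × 10^-3 / 0.01948 = 0.08427 mol/L

0.08427 mol/L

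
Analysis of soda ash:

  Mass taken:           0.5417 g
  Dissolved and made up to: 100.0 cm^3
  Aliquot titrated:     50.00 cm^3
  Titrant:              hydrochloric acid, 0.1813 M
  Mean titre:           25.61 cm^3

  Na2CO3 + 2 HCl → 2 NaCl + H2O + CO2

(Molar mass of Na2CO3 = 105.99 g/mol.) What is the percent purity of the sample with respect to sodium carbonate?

90.85 %

n(HCl) per titration = 0.02561 × 0.1813 = 4.643 × 10^-3 mol
From the 1:2 ratio, n(Na2CO3) in each aliquot = 1/2 × 4.643 × 10^-3 = 2.322 × 10^-3 mol
n(Na2CO3) in the whole flask = 2.322 × 10^-3 × 100.0/50.00 = 4.643 × 10^-3 mol
mass of Na2CO3 = 4.643 × 10^-3 × 105.99 = 0.4921 g
% Na2CO3 = 0.4921 / 0.5417 × 100 = 90.85 %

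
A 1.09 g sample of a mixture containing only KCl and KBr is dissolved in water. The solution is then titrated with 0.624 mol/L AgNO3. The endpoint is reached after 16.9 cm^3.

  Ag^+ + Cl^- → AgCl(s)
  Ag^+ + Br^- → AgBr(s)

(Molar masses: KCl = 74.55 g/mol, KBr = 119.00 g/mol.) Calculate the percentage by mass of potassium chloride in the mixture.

n(AgNO3) = 0.0169 × 0.624 = 0.0105 mol
Let x = n(KCl), y = n(KBr).
Titrant: 1x + 1y = 0.0105;  mass: 74.55x + 119.00y = 1.09
Solving, x = 3.71 × 10^-3 mol, y = 6.84 × 10^-3 mol
mass of KCl = 3.71 × 10^-3 × 74.55 = 0.277 g
% KCl = 0.277 / 1.09 × 100 = 25.4 %

25.4 %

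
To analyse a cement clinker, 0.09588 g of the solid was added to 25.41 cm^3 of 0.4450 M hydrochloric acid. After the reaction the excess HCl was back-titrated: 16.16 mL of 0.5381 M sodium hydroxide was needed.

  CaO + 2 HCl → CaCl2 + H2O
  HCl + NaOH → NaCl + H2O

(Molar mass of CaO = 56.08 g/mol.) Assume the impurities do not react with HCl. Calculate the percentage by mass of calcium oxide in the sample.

76.38 %

n(HCl) added = 0.02541 × 0.4450 = 0.01131 mol
n(NaOH) used in back-titration = 0.01616 × 0.5381 = 8.696 × 10^-3 mol
n(HCl) left over = 8.696 × 10^-3 mol (1:1 ratio)
n(HCl) consumed by analyte = 0.01131 − 8.696 × 10^-3 = 2.612 × 10^-3 mol
From the 1:2 ratio, n(CaO) = 1/2 × 2.612 × 10^-3 = 1.306 × 10^-3 mol
mass of CaO = 1.306 × 10^-3 × 56.08 = 0.07323 g
% CaO = 0.07323 / 0.09588 × 100 = 76.38 %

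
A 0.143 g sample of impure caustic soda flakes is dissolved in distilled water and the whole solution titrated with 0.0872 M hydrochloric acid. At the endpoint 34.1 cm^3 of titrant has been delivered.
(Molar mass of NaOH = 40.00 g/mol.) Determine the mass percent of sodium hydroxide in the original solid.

83.2 %

NaOH + HCl → NaCl + H2O
n(HCl) = 0.0341 L × 0.0872 mol/L = 2.97 × 10^-3 mol
n(NaOH) = 2.97 × 10^-3 mol (1:1 ratio)
mass of NaOH = 2.97 × 10^-3 × 40.00 g/mol = 0.119 g
% NaOH = 0.119 / 0.143 × 100 = 83.2 %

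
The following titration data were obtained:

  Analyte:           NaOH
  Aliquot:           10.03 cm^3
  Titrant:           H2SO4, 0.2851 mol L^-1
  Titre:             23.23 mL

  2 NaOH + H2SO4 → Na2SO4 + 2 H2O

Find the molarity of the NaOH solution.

n(H2SO4) = 0.02323 L × 0.2851 mol/L = 6.623 × 10^-3 mol
From the 2:1 mole ratio, n(NaOH) = 2/1 × 6.623 × 10^-3 = 0.01325 mol
[NaOH] = 0.01325 mol / 0.01003 L = 1.321 mol/L

1.321 mol/L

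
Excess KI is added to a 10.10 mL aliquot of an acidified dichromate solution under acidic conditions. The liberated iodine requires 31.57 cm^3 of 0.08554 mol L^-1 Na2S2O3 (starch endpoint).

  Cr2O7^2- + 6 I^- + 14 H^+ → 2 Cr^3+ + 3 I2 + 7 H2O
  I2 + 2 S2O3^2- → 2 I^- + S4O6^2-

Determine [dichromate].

n(S2O3^2-) = 0.03157 × 0.08554 = 2.700 × 10^-3 mol
n(I2) = n(S2O3^2-)/2 = 1.350 × 10^-3 mol
From the 1:3 ratio, n(Cr2O7^2-) in the aliquot = 1/3 × 1.350 × 10^-3 = 4.501 × 10^-4 mol
[Cr2O7^2-] = 4.501 × 10^-4 / 0.01010 = 0.04456 mol/L

0.04456 mol/L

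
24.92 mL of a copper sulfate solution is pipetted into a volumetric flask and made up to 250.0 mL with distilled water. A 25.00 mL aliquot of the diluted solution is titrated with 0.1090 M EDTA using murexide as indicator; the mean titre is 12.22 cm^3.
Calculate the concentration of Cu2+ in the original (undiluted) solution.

Cu^2+ + EDTA^4- → [Cu(EDTA)]^2-
n(EDTA) = 0.01222 × 0.1090 = 1.332 × 10^-3 mol
n(Cu2+) in the aliquot = 1.332 × 10^-3 mol (1:1 ratio)
[Cu2+]_dilute = 1.332 × 10^-3 / 0.02500 = 0.05328 mol/L
Dilution factor = 250.0 / 24.92 = 10.03
[Cu2+]_stock = 0.05328 × 10.03 = 0.5345 mol/L

0.5345 M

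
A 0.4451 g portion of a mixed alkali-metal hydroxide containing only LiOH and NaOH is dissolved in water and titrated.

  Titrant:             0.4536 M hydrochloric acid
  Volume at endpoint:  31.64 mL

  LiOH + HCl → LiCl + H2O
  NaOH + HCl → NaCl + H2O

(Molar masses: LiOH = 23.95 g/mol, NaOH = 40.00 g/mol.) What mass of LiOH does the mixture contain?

n(HCl) = 0.03164 × 0.4536 = 0.01435 mol
Let x = n(LiOH), y = n(NaOH).
Titrant: 1x + 1y = 0.01435;  mass: 23.95x + 40.00y = 0.4451
Solving, x = 8.036 × 10^-3 mol, y = 6.316 × 10^-3 mol
mass of LiOH = 8.036 × 10^-3 × 23.95 = 0.1925 g

0.1925 g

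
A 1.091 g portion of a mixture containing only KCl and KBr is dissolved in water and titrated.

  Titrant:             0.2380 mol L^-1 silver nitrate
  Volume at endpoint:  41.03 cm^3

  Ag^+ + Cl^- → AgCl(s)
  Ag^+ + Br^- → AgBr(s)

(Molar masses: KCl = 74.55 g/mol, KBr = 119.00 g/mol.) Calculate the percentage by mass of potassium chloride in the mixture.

n(AgNO3) = 0.04103 × 0.2380 = 9.765 × 10^-3 mol
Let x = n(KCl), y = n(KBr).
Titrant: 1x + 1y = 9.765 × 10^-3;  mass: 74.55x + 119.00y = 1.091
Solving, x = 1.598 × 10^-3 mol, y = 8.167 × 10^-3 mol
mass of KCl = 1.598 × 10^-3 × 74.55 = 0.1192 g
% KCl = 0.1192 / 1.091 × 100 = 10.92 %

10.92 %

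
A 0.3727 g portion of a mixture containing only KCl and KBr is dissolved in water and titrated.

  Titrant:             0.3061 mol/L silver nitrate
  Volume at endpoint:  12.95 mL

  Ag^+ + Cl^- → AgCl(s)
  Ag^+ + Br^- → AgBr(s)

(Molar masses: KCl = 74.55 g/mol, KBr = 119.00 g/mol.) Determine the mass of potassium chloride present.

0.1661 g

n(AgNO3) = 0.01295 × 0.3061 = 3.964 × 10^-3 mol
Let x = n(KCl), y = n(KBr).
Titrant: 1x + 1y = 3.964 × 10^-3;  mass: 74.55x + 119.00y = 0.3727
Solving, x = 2.228 × 10^-3 mol, y = 1.736 × 10^-3 mol
mass of KCl = 2.228 × 10^-3 × 74.55 = 0.1661 g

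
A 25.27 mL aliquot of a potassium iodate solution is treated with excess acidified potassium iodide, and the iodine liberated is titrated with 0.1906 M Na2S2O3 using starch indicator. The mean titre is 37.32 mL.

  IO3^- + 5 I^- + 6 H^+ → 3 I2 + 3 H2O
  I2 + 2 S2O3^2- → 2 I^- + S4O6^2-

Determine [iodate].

n(S2O3^2-) = 0.03732 × 0.1906 = 7.113 × 10^-3 mol
n(I2) = n(S2O3^2-)/2 = 3.557 × 10^-3 mol
From the 1:3 ratio, n(IO3^-) in the aliquot = 1/3 × 3.557 × 10^-3 = 1.186 × 10^-3 mol
[IO3^-] = 1.186 × 10^-3 / 0.02527 = 0.04691 mol/L

0.04691 M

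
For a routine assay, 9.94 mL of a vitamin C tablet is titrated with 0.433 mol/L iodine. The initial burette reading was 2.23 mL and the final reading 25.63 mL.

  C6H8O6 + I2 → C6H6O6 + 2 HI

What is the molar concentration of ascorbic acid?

1.02 mol/L

n(I2) = 0.0234 L × 0.433 mol/L = 0.0101 mol
n(C6H8O6) = 0.0101 mol (1:1 mole ratio)
[C6H8O6] = 0.0101 mol / 0.00994 L = 1.02 mol/L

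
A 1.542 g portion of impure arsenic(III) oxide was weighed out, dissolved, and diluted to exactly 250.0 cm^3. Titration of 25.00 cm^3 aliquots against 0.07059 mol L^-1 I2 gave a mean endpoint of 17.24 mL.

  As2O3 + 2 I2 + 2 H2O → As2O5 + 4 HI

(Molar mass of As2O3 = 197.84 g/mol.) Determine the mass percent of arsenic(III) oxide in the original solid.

n(I2) per titration = 0.01724 × 0.07059 = 1.217 × 10^-3 mol
From the 1:2 ratio, n(As2O3) in each aliquot = 1/2 × 1.217 × 10^-3 = 6.085 × 10^-4 mol
n(As2O3) in the whole flask = 6.085 × 10^-4 × 250.0/25.00 = 6.085 × 10^-3 mol
mass of As2O3 = 6.085 × 10^-3 × 197.84 = 1.204 g
% As2O3 = 1.204 / 1.542 × 100 = 78.07 %

78.07 %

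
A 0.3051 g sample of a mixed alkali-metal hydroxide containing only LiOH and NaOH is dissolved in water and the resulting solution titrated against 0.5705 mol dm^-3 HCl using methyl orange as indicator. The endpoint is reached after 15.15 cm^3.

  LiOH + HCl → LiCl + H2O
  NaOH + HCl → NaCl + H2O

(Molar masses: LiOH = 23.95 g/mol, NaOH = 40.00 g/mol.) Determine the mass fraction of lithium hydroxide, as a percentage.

n(HCl) = 0.01515 × 0.5705 = 8.643 × 10^-3 mol
Let x = n(LiOH), y = n(NaOH).
Titrant: 1x + 1y = 8.643 × 10^-3;  mass: 23.95x + 40.00y = 0.3051
Solving, x = 2.531 × 10^-3 mol, y = 6.112 × 10^-3 mol
mass of LiOH = 2.531 × 10^-3 × 23.95 = 0.06062 g
% LiOH = 0.06062 / 0.3051 × 100 = 19.87 %

19.87 %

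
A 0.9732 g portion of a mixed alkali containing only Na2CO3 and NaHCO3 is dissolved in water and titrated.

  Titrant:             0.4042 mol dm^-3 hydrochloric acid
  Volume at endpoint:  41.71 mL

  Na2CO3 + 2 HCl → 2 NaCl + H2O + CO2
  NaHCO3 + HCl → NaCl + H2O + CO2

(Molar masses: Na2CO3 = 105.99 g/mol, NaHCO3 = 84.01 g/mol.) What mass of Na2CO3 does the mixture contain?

0.7572 g

n(HCl) = 0.04171 × 0.4042 = 0.01686 mol
Let x = n(Na2CO3), y = n(NaHCO3).
Titrant: 2x + 1y = 0.01686;  mass: 105.99x + 84.01y = 0.9732
Solving, x = 7.144 × 10^-3 mol, y = 2.571 × 10^-3 mol
mass of Na2CO3 = 7.144 × 10^-3 × 105.99 = 0.7572 g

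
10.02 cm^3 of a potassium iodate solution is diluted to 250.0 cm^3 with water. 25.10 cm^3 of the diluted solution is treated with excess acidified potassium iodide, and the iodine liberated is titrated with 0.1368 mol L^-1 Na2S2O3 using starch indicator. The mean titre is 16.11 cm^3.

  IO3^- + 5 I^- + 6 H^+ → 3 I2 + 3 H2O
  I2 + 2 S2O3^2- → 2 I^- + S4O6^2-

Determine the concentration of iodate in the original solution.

n(S2O3^2-) = 0.01611 × 0.1368 = 2.204 × 10^-3 mol
n(I2) = n(S2O3^2-)/2 = 1.102 × 10^-3 mol
From the 1:3 ratio, n(IO3^-) in the aliquot = 1/3 × 1.102 × 10^-3 = 3.673 × 10^-4 mol
[IO3^-]_dilute = 3.673 × 10^-4 / 0.02510 = 0.01463 mol/L
[IO3^-]_original = 0.01463 × 250.0/10.02 = 0.3651 mol/L

0.3651 mol/L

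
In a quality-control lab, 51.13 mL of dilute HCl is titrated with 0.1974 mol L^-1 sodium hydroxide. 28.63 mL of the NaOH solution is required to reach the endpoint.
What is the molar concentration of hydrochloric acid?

0.1105 mol/L

HCl + NaOH → NaCl + H2O
n(NaOH) = 0.02863 L × 0.1974 mol/L = 5.652 × 10^-3 mol
n(HCl) = 5.652 × 10^-3 mol (1:1 mole ratio)
[HCl] = 5.652 × 10^-3 mol / 0.05113 L = 0.1105 mol/L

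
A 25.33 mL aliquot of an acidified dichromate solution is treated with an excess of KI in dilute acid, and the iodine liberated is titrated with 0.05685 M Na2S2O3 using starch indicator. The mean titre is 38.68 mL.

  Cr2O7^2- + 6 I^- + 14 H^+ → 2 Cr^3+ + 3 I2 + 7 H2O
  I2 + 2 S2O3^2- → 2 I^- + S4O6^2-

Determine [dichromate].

n(S2O3^2-) = 0.03868 × 0.05685 = 2.199 × 10^-3 mol
n(I2) = n(S2O3^2-)/2 = 1.099 × 10^-3 mol
From the 1:3 ratio, n(Cr2O7^2-) in the aliquot = 1/3 × 1.099 × 10^-3 = 3.665 × 10^-4 mol
[Cr2O7^2-] = 3.665 × 10^-4 / 0.02533 = 0.01447 mol/L

0.01447 M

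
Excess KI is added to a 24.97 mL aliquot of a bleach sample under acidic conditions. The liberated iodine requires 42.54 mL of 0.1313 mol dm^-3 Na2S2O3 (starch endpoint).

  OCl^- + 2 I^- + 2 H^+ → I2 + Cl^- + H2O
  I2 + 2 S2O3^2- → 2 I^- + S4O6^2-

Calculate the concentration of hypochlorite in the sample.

0.1118 mol/L

n(S2O3^2-) = 0.04254 × 0.1313 = 5.586 × 10^-3 mol
n(I2) = n(S2O3^2-)/2 = 2.793 × 10^-3 mol
n(OCl^-) in the aliquot = 2.793 × 10^-3 mol (1:1 ratio)
[OCl^-] = 2.793 × 10^-3 / 0.02497 = 0.1118 mol/L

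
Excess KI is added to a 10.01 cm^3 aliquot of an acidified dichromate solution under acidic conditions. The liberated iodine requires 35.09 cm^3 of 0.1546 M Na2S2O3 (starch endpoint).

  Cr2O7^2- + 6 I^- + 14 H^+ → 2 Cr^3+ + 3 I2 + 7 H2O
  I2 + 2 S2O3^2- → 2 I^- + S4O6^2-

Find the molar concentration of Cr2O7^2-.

0.09032 M

n(S2O3^2-) = 0.03509 × 0.1546 = 5.425 × 10^-3 mol
n(I2) = n(S2O3^2-)/2 = 2.712 × 10^-3 mol
From the 1:3 ratio, n(Cr2O7^2-) in the aliquot = 1/3 × 2.712 × 10^-3 = 9.042 × 10^-4 mol
[Cr2O7^2-] = 9.042 × 10^-4 / 0.01001 = 0.09032 mol/L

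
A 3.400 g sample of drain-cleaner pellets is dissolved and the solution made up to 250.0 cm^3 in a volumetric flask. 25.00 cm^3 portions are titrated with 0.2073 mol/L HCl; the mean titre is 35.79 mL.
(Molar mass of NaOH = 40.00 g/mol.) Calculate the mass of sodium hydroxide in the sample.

2.968 g

NaOH + HCl → NaCl + H2O
n(HCl) per titration = 0.03579 × 0.2073 = 7.419 × 10^-3 mol
n(NaOH) in each aliquot = 7.419 × 10^-3 mol (1:1 ratio)
n(NaOH) in the whole flask = 7.419 × 10^-3 × 250.0/25.00 = 0.07419 mol
mass of NaOH = 0.07419 × 40.00 = 2.968 g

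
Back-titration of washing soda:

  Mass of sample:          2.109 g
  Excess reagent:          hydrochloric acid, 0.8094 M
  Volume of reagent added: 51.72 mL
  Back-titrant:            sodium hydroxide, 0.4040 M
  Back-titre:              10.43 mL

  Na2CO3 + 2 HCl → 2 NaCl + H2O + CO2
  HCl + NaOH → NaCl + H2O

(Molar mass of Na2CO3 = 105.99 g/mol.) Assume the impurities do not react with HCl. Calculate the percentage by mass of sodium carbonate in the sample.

n(HCl) added = 0.05172 × 0.8094 = 0.04186 mol
n(NaOH) used in back-titration = 0.01043 × 0.4040 = 4.214 × 10^-3 mol
n(HCl) left over = 4.214 × 10^-3 mol (1:1 ratio)
n(HCl) consumed by analyte = 0.04186 − 4.214 × 10^-3 = 0.03765 mol
From the 1:2 ratio, n(Na2CO3) = 1/2 × 0.03765 = 0.01882 mol
mass of Na2CO3 = 0.01882 × 105.99 = 1.995 g
% Na2CO3 = 1.995 / 2.109 × 100 = 94.60 %

94.60 %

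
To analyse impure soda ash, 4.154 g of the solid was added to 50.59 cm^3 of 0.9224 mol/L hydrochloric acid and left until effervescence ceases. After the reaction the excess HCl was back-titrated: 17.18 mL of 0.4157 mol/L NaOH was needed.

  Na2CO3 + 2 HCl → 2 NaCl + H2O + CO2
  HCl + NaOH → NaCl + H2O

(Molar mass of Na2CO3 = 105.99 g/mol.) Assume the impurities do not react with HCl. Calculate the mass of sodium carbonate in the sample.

2.094 g

n(HCl) added = 0.05059 × 0.9224 = 0.04666 mol
n(NaOH) used in back-titration = 0.01718 × 0.4157 = 7.142 × 10^-3 mol
n(HCl) left over = 7.142 × 10^-3 mol (1:1 ratio)
n(HCl) consumed by analyte = 0.04666 − 7.142 × 10^-3 = 0.03952 mol
From the 1:2 ratio, n(Na2CO3) = 1/2 × 0.03952 = 0.01976 mol
mass of Na2CO3 = 0.01976 × 105.99 = 2.094 g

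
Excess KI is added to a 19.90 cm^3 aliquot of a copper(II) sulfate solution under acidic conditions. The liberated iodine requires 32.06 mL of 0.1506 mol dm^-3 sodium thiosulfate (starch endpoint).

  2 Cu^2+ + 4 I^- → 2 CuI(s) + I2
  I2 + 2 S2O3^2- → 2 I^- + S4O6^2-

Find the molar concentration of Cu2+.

0.2426 mol/L

n(S2O3^2-) = 0.03206 × 0.1506 = 4.828 × 10^-3 mol
n(I2) = n(S2O3^2-)/2 = 2.414 × 10^-3 mol
From the 2:1 ratio, n(Cu2+) in the aliquot = 2/1 × 2.414 × 10^-3 = 4.828 × 10^-3 mol
[Cu2+] = 4.828 × 10^-3 / 0.01990 = 0.2426 mol/L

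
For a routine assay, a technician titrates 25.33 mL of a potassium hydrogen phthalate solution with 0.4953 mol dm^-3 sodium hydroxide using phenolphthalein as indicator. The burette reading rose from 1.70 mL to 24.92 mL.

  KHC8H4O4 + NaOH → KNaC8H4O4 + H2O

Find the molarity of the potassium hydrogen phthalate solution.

n(NaOH) = 0.02322 L × 0.4953 mol/L = 0.01150 mol
n(KHC8H4O4) = 0.01150 mol (1:1 mole ratio)
[KHC8H4O4] = 0.01150 mol / 0.02533 L = 0.4540 mol/L

0.4540 mol/L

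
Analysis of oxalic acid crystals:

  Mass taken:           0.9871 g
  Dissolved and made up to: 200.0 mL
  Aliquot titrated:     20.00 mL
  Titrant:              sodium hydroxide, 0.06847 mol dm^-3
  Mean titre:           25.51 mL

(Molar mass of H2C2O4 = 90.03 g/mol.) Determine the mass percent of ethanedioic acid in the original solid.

H2C2O4 + 2 NaOH → Na2C2O4 + 2 H2O
n(NaOH) per titration = 0.02551 × 0.06847 = 1.747 × 10^-3 mol
From the 1:2 ratio, n(H2C2O4) in each aliquot = 1/2 × 1.747 × 10^-3 = 8.733 × 10^-4 mol
n(H2C2O4) in the whole flask = 8.733 × 10^-4 × 200.0/20.00 = 8.733 × 10^-3 mol
mass of H2C2O4 = 8.733 × 10^-3 × 90.03 = 0.7863 g
% H2C2O4 = 0.7863 / 0.9871 × 100 = 79.65 %

79.65 %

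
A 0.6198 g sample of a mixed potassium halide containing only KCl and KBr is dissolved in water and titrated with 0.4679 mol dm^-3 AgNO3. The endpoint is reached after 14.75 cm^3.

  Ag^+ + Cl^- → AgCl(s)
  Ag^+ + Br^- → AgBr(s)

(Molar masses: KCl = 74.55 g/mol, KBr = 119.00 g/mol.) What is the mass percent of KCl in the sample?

n(AgNO3) = 0.01475 × 0.4679 = 6.902 × 10^-3 mol
Let x = n(KCl), y = n(KBr).
Titrant: 1x + 1y = 6.902 × 10^-3;  mass: 74.55x + 119.00y = 0.6198
Solving, x = 4.533 × 10^-3 mol, y = 2.369 × 10^-3 mol
mass of KCl = 4.533 × 10^-3 × 74.55 = 0.3379 g
% KCl = 0.3379 / 0.6198 × 100 = 54.52 %

54.52 %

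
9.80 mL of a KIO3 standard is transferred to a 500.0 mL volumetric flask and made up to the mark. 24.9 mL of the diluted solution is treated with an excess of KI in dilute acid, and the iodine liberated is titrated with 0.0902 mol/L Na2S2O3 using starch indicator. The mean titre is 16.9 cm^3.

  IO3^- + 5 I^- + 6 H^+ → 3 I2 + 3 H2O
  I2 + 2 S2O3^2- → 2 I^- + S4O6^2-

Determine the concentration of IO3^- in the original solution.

0.521 mol/L

n(S2O3^2-) = 0.0169 × 0.0902 = 1.52 × 10^-3 mol
n(I2) = n(S2O3^2-)/2 = 7.62 × 10^-4 mol
From the 1:3 ratio, n(IO3^-) in the aliquot = 1/3 × 7.62 × 10^-4 = 2.54 × 10^-4 mol
[IO3^-]_dilute = 2.54 × 10^-4 / 0.0249 = 0.0102 mol/L
[IO3^-]_original = 0.0102 × 500.0/9.80 = 0.521 mol/L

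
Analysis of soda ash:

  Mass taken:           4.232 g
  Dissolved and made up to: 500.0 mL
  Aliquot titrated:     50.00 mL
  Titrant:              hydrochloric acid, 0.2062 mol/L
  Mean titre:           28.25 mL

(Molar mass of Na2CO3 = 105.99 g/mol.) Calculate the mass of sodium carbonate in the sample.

Na2CO3 + 2 HCl → 2 NaCl + H2O + CO2
n(HCl) per titration = 0.02825 × 0.2062 = 5.825 × 10^-3 mol
From the 1:2 ratio, n(Na2CO3) in each aliquot = 1/2 × 5.825 × 10^-3 = 2.913 × 10^-3 mol
n(Na2CO3) in the whole flask = 2.913 × 10^-3 × 500.0/50.00 = 0.02913 mol
mass of Na2CO3 = 0.02913 × 105.99 = 3.087 g

3.087 g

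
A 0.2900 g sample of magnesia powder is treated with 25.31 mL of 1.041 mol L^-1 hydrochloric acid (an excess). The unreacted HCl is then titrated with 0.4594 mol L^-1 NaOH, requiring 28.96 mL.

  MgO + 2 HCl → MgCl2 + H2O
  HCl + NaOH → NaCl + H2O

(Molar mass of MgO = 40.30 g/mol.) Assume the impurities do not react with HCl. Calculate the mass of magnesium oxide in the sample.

n(HCl) added = 0.02531 × 1.041 = 0.02635 mol
n(NaOH) used in back-titration = 0.02896 × 0.4594 = 0.01330 mol
n(HCl) left over = 0.01330 mol (1:1 ratio)
n(HCl) consumed by analyte = 0.02635 − 0.01330 = 0.01304 mol
From the 1:2 ratio, n(MgO) = 1/2 × 0.01304 = 6.522 × 10^-3 mol
mass of MgO = 6.522 × 10^-3 × 40.30 = 0.2628 g

0.2628 g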